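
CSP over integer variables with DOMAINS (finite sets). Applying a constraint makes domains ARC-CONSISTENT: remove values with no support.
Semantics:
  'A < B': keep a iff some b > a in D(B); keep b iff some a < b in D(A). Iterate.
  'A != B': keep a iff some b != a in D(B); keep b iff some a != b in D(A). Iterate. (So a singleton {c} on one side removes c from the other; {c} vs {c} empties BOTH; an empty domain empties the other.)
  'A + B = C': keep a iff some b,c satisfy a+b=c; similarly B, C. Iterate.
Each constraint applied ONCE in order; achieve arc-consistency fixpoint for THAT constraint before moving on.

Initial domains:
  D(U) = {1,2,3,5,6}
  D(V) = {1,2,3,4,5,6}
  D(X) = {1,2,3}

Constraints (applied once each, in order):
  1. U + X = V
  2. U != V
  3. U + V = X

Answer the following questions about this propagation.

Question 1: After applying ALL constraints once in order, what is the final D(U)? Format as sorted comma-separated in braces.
Answer: {1}

Derivation:
Constraint 1 (U + X = V) on D(U)={1,2,3,5,6} D(X)={1,2,3} D(V)={1,2,3,4,5,6}: U {1,2,3,5,6}->{1,2,3,5}; V {1,2,3,4,5,6}->{2,3,4,5,6}
Constraint 2 (U != V) on D(U)={1,2,3,5} D(V)={2,3,4,5,6}: no change
Constraint 3 (U + V = X) on D(U)={1,2,3,5} D(V)={2,3,4,5,6} D(X)={1,2,3}: U {1,2,3,5}->{1}; V {2,3,4,5,6}->{2}; X {1,2,3}->{3}
So after all 3 constraints: D(U) = {1}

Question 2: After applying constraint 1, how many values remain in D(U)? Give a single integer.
Answer: 4

Derivation:
Constraint 1 (U + X = V) on D(U)={1,2,3,5,6} D(X)={1,2,3} D(V)={1,2,3,4,5,6}: U {1,2,3,5,6}->{1,2,3,5}; V {1,2,3,4,5,6}->{2,3,4,5,6}
So after constraint 1: D(U)={1,2,3,5}, size = 4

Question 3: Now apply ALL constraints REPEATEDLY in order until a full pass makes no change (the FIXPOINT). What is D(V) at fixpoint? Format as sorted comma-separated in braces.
pass 0 (initial): D(V)={1,2,3,4,5,6}
pass 1: U {1,2,3,5,6}->{1}; V {1,2,3,4,5,6}->{2}; X {1,2,3}->{3}
pass 2: U {1}->{}; V {2}->{}; X {3}->{}
pass 3: no change
Fixpoint after 3 passes: D(V) = {}

Answer: {}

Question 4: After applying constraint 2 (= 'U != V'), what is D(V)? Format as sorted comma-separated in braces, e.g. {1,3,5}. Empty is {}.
Constraint 1 (U + X = V) on D(U)={1,2,3,5,6} D(X)={1,2,3} D(V)={1,2,3,4,5,6}: U {1,2,3,5,6}->{1,2,3,5}; V {1,2,3,4,5,6}->{2,3,4,5,6}
Constraint 2 (U != V) on D(U)={1,2,3,5} D(V)={2,3,4,5,6}: no change
So after constraint 2: D(V) = {2,3,4,5,6}

Answer: {2,3,4,5,6}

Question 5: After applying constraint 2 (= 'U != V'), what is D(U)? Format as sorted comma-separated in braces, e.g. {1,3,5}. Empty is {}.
Answer: {1,2,3,5}

Derivation:
Constraint 1 (U + X = V) on D(U)={1,2,3,5,6} D(X)={1,2,3} D(V)={1,2,3,4,5,6}: U {1,2,3,5,6}->{1,2,3,5}; V {1,2,3,4,5,6}->{2,3,4,5,6}
Constraint 2 (U != V) on D(U)={1,2,3,5} D(V)={2,3,4,5,6}: no change
So after constraint 2: D(U) = {1,2,3,5}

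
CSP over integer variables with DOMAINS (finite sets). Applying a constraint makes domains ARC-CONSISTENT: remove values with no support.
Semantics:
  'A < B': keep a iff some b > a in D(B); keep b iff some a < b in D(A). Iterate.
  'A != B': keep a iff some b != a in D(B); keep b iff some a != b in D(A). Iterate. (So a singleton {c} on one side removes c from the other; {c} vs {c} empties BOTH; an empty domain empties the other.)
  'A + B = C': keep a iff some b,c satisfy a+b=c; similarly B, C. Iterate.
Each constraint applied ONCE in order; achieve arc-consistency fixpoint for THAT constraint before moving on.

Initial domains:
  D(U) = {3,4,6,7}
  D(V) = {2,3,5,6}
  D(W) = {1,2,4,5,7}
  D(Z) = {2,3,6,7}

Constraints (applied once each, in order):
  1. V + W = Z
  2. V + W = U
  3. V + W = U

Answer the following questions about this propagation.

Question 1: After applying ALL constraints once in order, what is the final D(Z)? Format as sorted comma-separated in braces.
Answer: {3,6,7}

Derivation:
Constraint 1 (V + W = Z) on D(V)={2,3,5,6} D(W)={1,2,4,5,7} D(Z)={2,3,6,7}: W {1,2,4,5,7}->{1,2,4,5}; Z {2,3,6,7}->{3,6,7}
Constraint 2 (V + W = U) on D(V)={2,3,5,6} D(W)={1,2,4,5} D(U)={3,4,6,7}: no change
Constraint 3 (V + W = U) on D(V)={2,3,5,6} D(W)={1,2,4,5} D(U)={3,4,6,7}: no change
So after all 3 constraints: D(Z) = {3,6,7}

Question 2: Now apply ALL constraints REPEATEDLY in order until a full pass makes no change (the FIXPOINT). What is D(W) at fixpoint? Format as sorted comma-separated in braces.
pass 0 (initial): D(W)={1,2,4,5,7}
pass 1: W {1,2,4,5,7}->{1,2,4,5}; Z {2,3,6,7}->{3,6,7}
pass 2: no change
Fixpoint after 2 passes: D(W) = {1,2,4,5}

Answer: {1,2,4,5}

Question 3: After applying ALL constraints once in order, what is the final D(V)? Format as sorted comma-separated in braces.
Answer: {2,3,5,6}

Derivation:
Constraint 1 (V + W = Z) on D(V)={2,3,5,6} D(W)={1,2,4,5,7} D(Z)={2,3,6,7}: W {1,2,4,5,7}->{1,2,4,5}; Z {2,3,6,7}->{3,6,7}
Constraint 2 (V + W = U) on D(V)={2,3,5,6} D(W)={1,2,4,5} D(U)={3,4,6,7}: no change
Constraint 3 (V + W = U) on D(V)={2,3,5,6} D(W)={1,2,4,5} D(U)={3,4,6,7}: no change
So after all 3 constraints: D(V) = {2,3,5,6}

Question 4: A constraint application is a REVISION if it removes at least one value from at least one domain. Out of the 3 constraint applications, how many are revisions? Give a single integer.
Answer: 1

Derivation:
Constraint 1 (V + W = Z) on D(V)={2,3,5,6} D(W)={1,2,4,5,7} D(Z)={2,3,6,7}: W {1,2,4,5,7}->{1,2,4,5}; Z {2,3,6,7}->{3,6,7} => REVISION
Constraint 2 (V + W = U) on D(V)={2,3,5,6} D(W)={1,2,4,5} D(U)={3,4,6,7}: no change => not a revision
Constraint 3 (V + W = U) on D(V)={2,3,5,6} D(W)={1,2,4,5} D(U)={3,4,6,7}: no change => not a revision
Total revisions = 1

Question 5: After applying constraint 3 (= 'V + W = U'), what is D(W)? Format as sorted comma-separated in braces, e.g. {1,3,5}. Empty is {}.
Constraint 1 (V + W = Z) on D(V)={2,3,5,6} D(W)={1,2,4,5,7} D(Z)={2,3,6,7}: W {1,2,4,5,7}->{1,2,4,5}; Z {2,3,6,7}->{3,6,7}
Constraint 2 (V + W = U) on D(V)={2,3,5,6} D(W)={1,2,4,5} D(U)={3,4,6,7}: no change
Constraint 3 (V + W = U) on D(V)={2,3,5,6} D(W)={1,2,4,5} D(U)={3,4,6,7}: no change
So after constraint 3: D(W) = {1,2,4,5}

Answer: {1,2,4,5}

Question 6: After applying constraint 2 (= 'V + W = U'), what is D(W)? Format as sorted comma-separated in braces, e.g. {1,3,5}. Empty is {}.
Constraint 1 (V + W = Z) on D(V)={2,3,5,6} D(W)={1,2,4,5,7} D(Z)={2,3,6,7}: W {1,2,4,5,7}->{1,2,4,5}; Z {2,3,6,7}->{3,6,7}
Constraint 2 (V + W = U) on D(V)={2,3,5,6} D(W)={1,2,4,5} D(U)={3,4,6,7}: no change
So after constraint 2: D(W) = {1,2,4,5}

Answer: {1,2,4,5}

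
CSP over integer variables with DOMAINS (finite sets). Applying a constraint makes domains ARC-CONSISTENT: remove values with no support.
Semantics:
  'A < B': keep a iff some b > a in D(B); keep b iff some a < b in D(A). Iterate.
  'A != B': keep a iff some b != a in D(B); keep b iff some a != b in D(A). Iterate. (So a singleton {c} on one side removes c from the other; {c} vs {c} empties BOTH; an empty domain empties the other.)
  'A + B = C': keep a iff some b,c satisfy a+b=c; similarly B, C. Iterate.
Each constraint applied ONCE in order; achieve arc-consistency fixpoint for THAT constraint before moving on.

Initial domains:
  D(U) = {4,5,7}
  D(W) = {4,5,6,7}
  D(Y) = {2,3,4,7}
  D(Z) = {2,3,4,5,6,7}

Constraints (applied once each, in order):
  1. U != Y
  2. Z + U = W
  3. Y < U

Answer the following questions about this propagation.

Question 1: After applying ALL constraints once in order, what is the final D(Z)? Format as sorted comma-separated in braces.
Answer: {2,3}

Derivation:
Constraint 1 (U != Y) on D(U)={4,5,7} D(Y)={2,3,4,7}: no change
Constraint 2 (Z + U = W) on D(Z)={2,3,4,5,6,7} D(U)={4,5,7} D(W)={4,5,6,7}: Z {2,3,4,5,6,7}->{2,3}; U {4,5,7}->{4,5}; W {4,5,6,7}->{6,7}
Constraint 3 (Y < U) on D(Y)={2,3,4,7} D(U)={4,5}: Y {2,3,4,7}->{2,3,4}
So after all 3 constraints: D(Z) = {2,3}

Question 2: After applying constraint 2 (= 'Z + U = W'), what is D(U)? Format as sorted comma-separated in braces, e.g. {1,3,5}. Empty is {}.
Constraint 1 (U != Y) on D(U)={4,5,7} D(Y)={2,3,4,7}: no change
Constraint 2 (Z + U = W) on D(Z)={2,3,4,5,6,7} D(U)={4,5,7} D(W)={4,5,6,7}: Z {2,3,4,5,6,7}->{2,3}; U {4,5,7}->{4,5}; W {4,5,6,7}->{6,7}
So after constraint 2: D(U) = {4,5}

Answer: {4,5}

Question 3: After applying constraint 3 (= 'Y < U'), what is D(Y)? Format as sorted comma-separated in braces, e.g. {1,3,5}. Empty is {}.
Constraint 1 (U != Y) on D(U)={4,5,7} D(Y)={2,3,4,7}: no change
Constraint 2 (Z + U = W) on D(Z)={2,3,4,5,6,7} D(U)={4,5,7} D(W)={4,5,6,7}: Z {2,3,4,5,6,7}->{2,3}; U {4,5,7}->{4,5}; W {4,5,6,7}->{6,7}
Constraint 3 (Y < U) on D(Y)={2,3,4,7} D(U)={4,5}: Y {2,3,4,7}->{2,3,4}
So after constraint 3: D(Y) = {2,3,4}

Answer: {2,3,4}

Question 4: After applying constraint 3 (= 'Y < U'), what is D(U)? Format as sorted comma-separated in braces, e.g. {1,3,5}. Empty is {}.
Answer: {4,5}

Derivation:
Constraint 1 (U != Y) on D(U)={4,5,7} D(Y)={2,3,4,7}: no change
Constraint 2 (Z + U = W) on D(Z)={2,3,4,5,6,7} D(U)={4,5,7} D(W)={4,5,6,7}: Z {2,3,4,5,6,7}->{2,3}; U {4,5,7}->{4,5}; W {4,5,6,7}->{6,7}
Constraint 3 (Y < U) on D(Y)={2,3,4,7} D(U)={4,5}: Y {2,3,4,7}->{2,3,4}
So after constraint 3: D(U) = {4,5}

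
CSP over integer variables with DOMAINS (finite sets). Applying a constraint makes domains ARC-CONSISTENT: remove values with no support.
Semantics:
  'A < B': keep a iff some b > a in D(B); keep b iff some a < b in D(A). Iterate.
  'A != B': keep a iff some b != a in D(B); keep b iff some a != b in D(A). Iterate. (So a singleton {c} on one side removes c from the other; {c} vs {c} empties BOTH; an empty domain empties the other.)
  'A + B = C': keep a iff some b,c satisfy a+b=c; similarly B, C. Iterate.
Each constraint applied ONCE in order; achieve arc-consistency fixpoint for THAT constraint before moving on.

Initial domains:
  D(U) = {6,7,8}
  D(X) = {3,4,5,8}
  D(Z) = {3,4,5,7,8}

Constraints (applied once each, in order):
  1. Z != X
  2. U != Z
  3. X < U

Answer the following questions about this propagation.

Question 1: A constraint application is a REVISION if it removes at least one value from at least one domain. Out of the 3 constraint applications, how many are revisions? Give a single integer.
Constraint 1 (Z != X) on D(Z)={3,4,5,7,8} D(X)={3,4,5,8}: no change => not a revision
Constraint 2 (U != Z) on D(U)={6,7,8} D(Z)={3,4,5,7,8}: no change => not a revision
Constraint 3 (X < U) on D(X)={3,4,5,8} D(U)={6,7,8}: X {3,4,5,8}->{3,4,5} => REVISION
Total revisions = 1

Answer: 1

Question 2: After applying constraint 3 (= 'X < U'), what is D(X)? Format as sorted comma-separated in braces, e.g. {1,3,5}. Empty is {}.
Constraint 1 (Z != X) on D(Z)={3,4,5,7,8} D(X)={3,4,5,8}: no change
Constraint 2 (U != Z) on D(U)={6,7,8} D(Z)={3,4,5,7,8}: no change
Constraint 3 (X < U) on D(X)={3,4,5,8} D(U)={6,7,8}: X {3,4,5,8}->{3,4,5}
So after constraint 3: D(X) = {3,4,5}

Answer: {3,4,5}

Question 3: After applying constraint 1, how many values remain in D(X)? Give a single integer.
Constraint 1 (Z != X) on D(Z)={3,4,5,7,8} D(X)={3,4,5,8}: no change
So after constraint 1: D(X)={3,4,5,8}, size = 4

Answer: 4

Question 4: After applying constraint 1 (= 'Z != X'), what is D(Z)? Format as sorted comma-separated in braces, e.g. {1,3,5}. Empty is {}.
Answer: {3,4,5,7,8}

Derivation:
Constraint 1 (Z != X) on D(Z)={3,4,5,7,8} D(X)={3,4,5,8}: no change
So after constraint 1: D(Z) = {3,4,5,7,8}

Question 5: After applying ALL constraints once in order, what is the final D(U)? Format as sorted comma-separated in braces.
Answer: {6,7,8}

Derivation:
Constraint 1 (Z != X) on D(Z)={3,4,5,7,8} D(X)={3,4,5,8}: no change
Constraint 2 (U != Z) on D(U)={6,7,8} D(Z)={3,4,5,7,8}: no change
Constraint 3 (X < U) on D(X)={3,4,5,8} D(U)={6,7,8}: X {3,4,5,8}->{3,4,5}
So after all 3 constraints: D(U) = {6,7,8}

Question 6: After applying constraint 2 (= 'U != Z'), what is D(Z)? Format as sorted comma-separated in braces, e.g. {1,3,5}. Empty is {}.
Answer: {3,4,5,7,8}

Derivation:
Constraint 1 (Z != X) on D(Z)={3,4,5,7,8} D(X)={3,4,5,8}: no change
Constraint 2 (U != Z) on D(U)={6,7,8} D(Z)={3,4,5,7,8}: no change
So after constraint 2: D(Z) = {3,4,5,7,8}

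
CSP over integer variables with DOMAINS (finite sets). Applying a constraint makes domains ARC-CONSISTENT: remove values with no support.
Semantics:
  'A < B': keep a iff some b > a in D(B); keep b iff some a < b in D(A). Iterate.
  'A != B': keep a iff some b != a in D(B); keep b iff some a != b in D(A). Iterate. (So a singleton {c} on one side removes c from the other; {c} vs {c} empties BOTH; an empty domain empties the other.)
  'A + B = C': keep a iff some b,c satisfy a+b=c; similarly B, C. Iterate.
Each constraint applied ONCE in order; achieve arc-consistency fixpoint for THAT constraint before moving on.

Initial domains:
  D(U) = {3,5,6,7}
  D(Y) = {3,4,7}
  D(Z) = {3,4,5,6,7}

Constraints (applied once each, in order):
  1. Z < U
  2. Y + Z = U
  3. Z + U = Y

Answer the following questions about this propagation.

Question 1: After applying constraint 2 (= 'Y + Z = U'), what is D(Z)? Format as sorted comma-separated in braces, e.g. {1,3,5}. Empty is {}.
Constraint 1 (Z < U) on D(Z)={3,4,5,6,7} D(U)={3,5,6,7}: Z {3,4,5,6,7}->{3,4,5,6}; U {3,5,6,7}->{5,6,7}
Constraint 2 (Y + Z = U) on D(Y)={3,4,7} D(Z)={3,4,5,6} D(U)={5,6,7}: Y {3,4,7}->{3,4}; Z {3,4,5,6}->{3,4}; U {5,6,7}->{6,7}
So after constraint 2: D(Z) = {3,4}

Answer: {3,4}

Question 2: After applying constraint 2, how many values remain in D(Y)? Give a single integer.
Constraint 1 (Z < U) on D(Z)={3,4,5,6,7} D(U)={3,5,6,7}: Z {3,4,5,6,7}->{3,4,5,6}; U {3,5,6,7}->{5,6,7}
Constraint 2 (Y + Z = U) on D(Y)={3,4,7} D(Z)={3,4,5,6} D(U)={5,6,7}: Y {3,4,7}->{3,4}; Z {3,4,5,6}->{3,4}; U {5,6,7}->{6,7}
So after constraint 2: D(Y)={3,4}, size = 2

Answer: 2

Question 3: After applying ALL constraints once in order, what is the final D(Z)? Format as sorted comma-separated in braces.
Answer: {}

Derivation:
Constraint 1 (Z < U) on D(Z)={3,4,5,6,7} D(U)={3,5,6,7}: Z {3,4,5,6,7}->{3,4,5,6}; U {3,5,6,7}->{5,6,7}
Constraint 2 (Y + Z = U) on D(Y)={3,4,7} D(Z)={3,4,5,6} D(U)={5,6,7}: Y {3,4,7}->{3,4}; Z {3,4,5,6}->{3,4}; U {5,6,7}->{6,7}
Constraint 3 (Z + U = Y) on D(Z)={3,4} D(U)={6,7} D(Y)={3,4}: Z {3,4}->{}; U {6,7}->{}; Y {3,4}->{}
So after all 3 constraints: D(Z) = {}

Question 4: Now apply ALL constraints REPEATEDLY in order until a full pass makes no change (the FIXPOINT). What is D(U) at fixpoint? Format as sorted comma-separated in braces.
Answer: {}

Derivation:
pass 0 (initial): D(U)={3,5,6,7}
pass 1: U {3,5,6,7}->{}; Y {3,4,7}->{}; Z {3,4,5,6,7}->{}
pass 2: no change
Fixpoint after 2 passes: D(U) = {}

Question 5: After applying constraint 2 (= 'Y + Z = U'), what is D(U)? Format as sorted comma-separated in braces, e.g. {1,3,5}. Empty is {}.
Answer: {6,7}

Derivation:
Constraint 1 (Z < U) on D(Z)={3,4,5,6,7} D(U)={3,5,6,7}: Z {3,4,5,6,7}->{3,4,5,6}; U {3,5,6,7}->{5,6,7}
Constraint 2 (Y + Z = U) on D(Y)={3,4,7} D(Z)={3,4,5,6} D(U)={5,6,7}: Y {3,4,7}->{3,4}; Z {3,4,5,6}->{3,4}; U {5,6,7}->{6,7}
So after constraint 2: D(U) = {6,7}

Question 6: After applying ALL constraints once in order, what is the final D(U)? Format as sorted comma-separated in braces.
Answer: {}

Derivation:
Constraint 1 (Z < U) on D(Z)={3,4,5,6,7} D(U)={3,5,6,7}: Z {3,4,5,6,7}->{3,4,5,6}; U {3,5,6,7}->{5,6,7}
Constraint 2 (Y + Z = U) on D(Y)={3,4,7} D(Z)={3,4,5,6} D(U)={5,6,7}: Y {3,4,7}->{3,4}; Z {3,4,5,6}->{3,4}; U {5,6,7}->{6,7}
Constraint 3 (Z + U = Y) on D(Z)={3,4} D(U)={6,7} D(Y)={3,4}: Z {3,4}->{}; U {6,7}->{}; Y {3,4}->{}
So after all 3 constraints: D(U) = {}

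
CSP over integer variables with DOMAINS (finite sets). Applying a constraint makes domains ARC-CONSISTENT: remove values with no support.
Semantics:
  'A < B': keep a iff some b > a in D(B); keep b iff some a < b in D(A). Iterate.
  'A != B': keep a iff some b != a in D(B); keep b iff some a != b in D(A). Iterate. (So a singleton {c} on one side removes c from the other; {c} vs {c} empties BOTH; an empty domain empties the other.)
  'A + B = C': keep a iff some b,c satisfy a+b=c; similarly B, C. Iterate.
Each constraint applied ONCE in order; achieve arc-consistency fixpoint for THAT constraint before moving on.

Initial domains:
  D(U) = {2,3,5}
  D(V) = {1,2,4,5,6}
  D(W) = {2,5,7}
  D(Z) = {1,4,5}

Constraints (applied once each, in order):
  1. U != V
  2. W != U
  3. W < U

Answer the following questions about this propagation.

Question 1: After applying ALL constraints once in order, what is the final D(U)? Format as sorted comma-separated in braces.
Constraint 1 (U != V) on D(U)={2,3,5} D(V)={1,2,4,5,6}: no change
Constraint 2 (W != U) on D(W)={2,5,7} D(U)={2,3,5}: no change
Constraint 3 (W < U) on D(W)={2,5,7} D(U)={2,3,5}: W {2,5,7}->{2}; U {2,3,5}->{3,5}
So after all 3 constraints: D(U) = {3,5}

Answer: {3,5}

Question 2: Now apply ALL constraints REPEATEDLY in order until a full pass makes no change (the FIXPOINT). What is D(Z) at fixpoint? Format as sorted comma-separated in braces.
Answer: {1,4,5}

Derivation:
pass 0 (initial): D(Z)={1,4,5}
pass 1: U {2,3,5}->{3,5}; W {2,5,7}->{2}
pass 2: no change
Fixpoint after 2 passes: D(Z) = {1,4,5}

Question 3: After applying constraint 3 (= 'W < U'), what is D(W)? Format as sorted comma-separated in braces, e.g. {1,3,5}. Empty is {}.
Answer: {2}

Derivation:
Constraint 1 (U != V) on D(U)={2,3,5} D(V)={1,2,4,5,6}: no change
Constraint 2 (W != U) on D(W)={2,5,7} D(U)={2,3,5}: no change
Constraint 3 (W < U) on D(W)={2,5,7} D(U)={2,3,5}: W {2,5,7}->{2}; U {2,3,5}->{3,5}
So after constraint 3: D(W) = {2}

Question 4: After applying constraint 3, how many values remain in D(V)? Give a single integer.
Constraint 1 (U != V) on D(U)={2,3,5} D(V)={1,2,4,5,6}: no change
Constraint 2 (W != U) on D(W)={2,5,7} D(U)={2,3,5}: no change
Constraint 3 (W < U) on D(W)={2,5,7} D(U)={2,3,5}: W {2,5,7}->{2}; U {2,3,5}->{3,5}
So after constraint 3: D(V)={1,2,4,5,6}, size = 5

Answer: 5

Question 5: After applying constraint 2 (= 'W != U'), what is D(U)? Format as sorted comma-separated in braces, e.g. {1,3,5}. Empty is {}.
Answer: {2,3,5}

Derivation:
Constraint 1 (U != V) on D(U)={2,3,5} D(V)={1,2,4,5,6}: no change
Constraint 2 (W != U) on D(W)={2,5,7} D(U)={2,3,5}: no change
So after constraint 2: D(U) = {2,3,5}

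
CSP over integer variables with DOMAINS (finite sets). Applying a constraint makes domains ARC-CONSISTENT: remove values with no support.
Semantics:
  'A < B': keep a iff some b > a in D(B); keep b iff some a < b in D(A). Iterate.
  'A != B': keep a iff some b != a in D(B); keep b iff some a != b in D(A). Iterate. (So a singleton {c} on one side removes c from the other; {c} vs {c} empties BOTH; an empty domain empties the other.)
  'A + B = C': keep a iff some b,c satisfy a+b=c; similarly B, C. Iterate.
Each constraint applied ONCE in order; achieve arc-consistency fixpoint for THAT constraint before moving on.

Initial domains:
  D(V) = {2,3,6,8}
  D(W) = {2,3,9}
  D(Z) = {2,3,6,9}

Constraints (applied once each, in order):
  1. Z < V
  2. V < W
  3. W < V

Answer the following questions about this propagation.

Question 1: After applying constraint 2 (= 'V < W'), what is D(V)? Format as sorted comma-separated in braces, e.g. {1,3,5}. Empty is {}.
Answer: {3,6,8}

Derivation:
Constraint 1 (Z < V) on D(Z)={2,3,6,9} D(V)={2,3,6,8}: Z {2,3,6,9}->{2,3,6}; V {2,3,6,8}->{3,6,8}
Constraint 2 (V < W) on D(V)={3,6,8} D(W)={2,3,9}: W {2,3,9}->{9}
So after constraint 2: D(V) = {3,6,8}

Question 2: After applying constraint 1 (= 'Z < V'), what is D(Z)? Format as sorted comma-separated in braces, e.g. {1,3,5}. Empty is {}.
Answer: {2,3,6}

Derivation:
Constraint 1 (Z < V) on D(Z)={2,3,6,9} D(V)={2,3,6,8}: Z {2,3,6,9}->{2,3,6}; V {2,3,6,8}->{3,6,8}
So after constraint 1: D(Z) = {2,3,6}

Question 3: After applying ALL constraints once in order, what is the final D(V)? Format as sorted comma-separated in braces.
Answer: {}

Derivation:
Constraint 1 (Z < V) on D(Z)={2,3,6,9} D(V)={2,3,6,8}: Z {2,3,6,9}->{2,3,6}; V {2,3,6,8}->{3,6,8}
Constraint 2 (V < W) on D(V)={3,6,8} D(W)={2,3,9}: W {2,3,9}->{9}
Constraint 3 (W < V) on D(W)={9} D(V)={3,6,8}: W {9}->{}; V {3,6,8}->{}
So after all 3 constraints: D(V) = {}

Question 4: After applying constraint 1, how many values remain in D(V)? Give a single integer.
Answer: 3

Derivation:
Constraint 1 (Z < V) on D(Z)={2,3,6,9} D(V)={2,3,6,8}: Z {2,3,6,9}->{2,3,6}; V {2,3,6,8}->{3,6,8}
So after constraint 1: D(V)={3,6,8}, size = 3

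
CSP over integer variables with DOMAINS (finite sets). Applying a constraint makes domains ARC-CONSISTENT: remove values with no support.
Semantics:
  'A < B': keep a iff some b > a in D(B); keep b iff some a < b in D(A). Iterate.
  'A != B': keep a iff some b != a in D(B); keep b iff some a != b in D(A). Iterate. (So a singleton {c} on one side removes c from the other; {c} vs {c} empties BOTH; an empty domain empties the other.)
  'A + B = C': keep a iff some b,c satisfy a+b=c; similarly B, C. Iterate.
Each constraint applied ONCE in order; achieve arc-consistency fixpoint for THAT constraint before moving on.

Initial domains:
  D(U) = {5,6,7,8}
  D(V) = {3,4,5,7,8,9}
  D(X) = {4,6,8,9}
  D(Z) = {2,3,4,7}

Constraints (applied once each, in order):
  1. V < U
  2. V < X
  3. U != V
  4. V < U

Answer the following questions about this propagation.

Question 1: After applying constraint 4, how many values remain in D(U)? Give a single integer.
Answer: 4

Derivation:
Constraint 1 (V < U) on D(V)={3,4,5,7,8,9} D(U)={5,6,7,8}: V {3,4,5,7,8,9}->{3,4,5,7}
Constraint 2 (V < X) on D(V)={3,4,5,7} D(X)={4,6,8,9}: no change
Constraint 3 (U != V) on D(U)={5,6,7,8} D(V)={3,4,5,7}: no change
Constraint 4 (V < U) on D(V)={3,4,5,7} D(U)={5,6,7,8}: no change
So after constraint 4: D(U)={5,6,7,8}, size = 4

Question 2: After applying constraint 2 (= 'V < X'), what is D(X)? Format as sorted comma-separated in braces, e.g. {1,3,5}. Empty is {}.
Answer: {4,6,8,9}

Derivation:
Constraint 1 (V < U) on D(V)={3,4,5,7,8,9} D(U)={5,6,7,8}: V {3,4,5,7,8,9}->{3,4,5,7}
Constraint 2 (V < X) on D(V)={3,4,5,7} D(X)={4,6,8,9}: no change
So after constraint 2: D(X) = {4,6,8,9}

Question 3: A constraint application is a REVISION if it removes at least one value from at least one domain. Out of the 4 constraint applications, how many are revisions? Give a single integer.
Answer: 1

Derivation:
Constraint 1 (V < U) on D(V)={3,4,5,7,8,9} D(U)={5,6,7,8}: V {3,4,5,7,8,9}->{3,4,5,7} => REVISION
Constraint 2 (V < X) on D(V)={3,4,5,7} D(X)={4,6,8,9}: no change => not a revision
Constraint 3 (U != V) on D(U)={5,6,7,8} D(V)={3,4,5,7}: no change => not a revision
Constraint 4 (V < U) on D(V)={3,4,5,7} D(U)={5,6,7,8}: no change => not a revision
Total revisions = 1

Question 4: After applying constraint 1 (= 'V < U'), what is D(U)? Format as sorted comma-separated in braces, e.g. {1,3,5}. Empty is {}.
Constraint 1 (V < U) on D(V)={3,4,5,7,8,9} D(U)={5,6,7,8}: V {3,4,5,7,8,9}->{3,4,5,7}
So after constraint 1: D(U) = {5,6,7,8}

Answer: {5,6,7,8}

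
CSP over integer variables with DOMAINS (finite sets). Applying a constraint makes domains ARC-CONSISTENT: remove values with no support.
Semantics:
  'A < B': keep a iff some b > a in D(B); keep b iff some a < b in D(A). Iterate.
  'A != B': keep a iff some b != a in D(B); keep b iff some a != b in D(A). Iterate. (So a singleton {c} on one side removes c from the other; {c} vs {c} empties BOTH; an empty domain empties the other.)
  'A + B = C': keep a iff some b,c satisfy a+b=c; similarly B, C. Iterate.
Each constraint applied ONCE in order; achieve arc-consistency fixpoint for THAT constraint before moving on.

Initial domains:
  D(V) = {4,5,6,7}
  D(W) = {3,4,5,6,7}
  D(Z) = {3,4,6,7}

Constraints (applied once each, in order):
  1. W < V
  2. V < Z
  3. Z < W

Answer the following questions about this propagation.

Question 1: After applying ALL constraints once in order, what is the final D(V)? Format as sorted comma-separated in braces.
Answer: {4,5,6}

Derivation:
Constraint 1 (W < V) on D(W)={3,4,5,6,7} D(V)={4,5,6,7}: W {3,4,5,6,7}->{3,4,5,6}
Constraint 2 (V < Z) on D(V)={4,5,6,7} D(Z)={3,4,6,7}: V {4,5,6,7}->{4,5,6}; Z {3,4,6,7}->{6,7}
Constraint 3 (Z < W) on D(Z)={6,7} D(W)={3,4,5,6}: Z {6,7}->{}; W {3,4,5,6}->{}
So after all 3 constraints: D(V) = {4,5,6}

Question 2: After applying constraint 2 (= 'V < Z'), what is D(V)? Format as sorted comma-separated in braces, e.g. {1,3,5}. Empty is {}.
Constraint 1 (W < V) on D(W)={3,4,5,6,7} D(V)={4,5,6,7}: W {3,4,5,6,7}->{3,4,5,6}
Constraint 2 (V < Z) on D(V)={4,5,6,7} D(Z)={3,4,6,7}: V {4,5,6,7}->{4,5,6}; Z {3,4,6,7}->{6,7}
So after constraint 2: D(V) = {4,5,6}

Answer: {4,5,6}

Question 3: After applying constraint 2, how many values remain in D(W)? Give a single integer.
Answer: 4

Derivation:
Constraint 1 (W < V) on D(W)={3,4,5,6,7} D(V)={4,5,6,7}: W {3,4,5,6,7}->{3,4,5,6}
Constraint 2 (V < Z) on D(V)={4,5,6,7} D(Z)={3,4,6,7}: V {4,5,6,7}->{4,5,6}; Z {3,4,6,7}->{6,7}
So after constraint 2: D(W)={3,4,5,6}, size = 4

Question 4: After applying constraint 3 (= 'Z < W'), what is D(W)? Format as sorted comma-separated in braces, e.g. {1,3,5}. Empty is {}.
Constraint 1 (W < V) on D(W)={3,4,5,6,7} D(V)={4,5,6,7}: W {3,4,5,6,7}->{3,4,5,6}
Constraint 2 (V < Z) on D(V)={4,5,6,7} D(Z)={3,4,6,7}: V {4,5,6,7}->{4,5,6}; Z {3,4,6,7}->{6,7}
Constraint 3 (Z < W) on D(Z)={6,7} D(W)={3,4,5,6}: Z {6,7}->{}; W {3,4,5,6}->{}
So after constraint 3: D(W) = {}

Answer: {}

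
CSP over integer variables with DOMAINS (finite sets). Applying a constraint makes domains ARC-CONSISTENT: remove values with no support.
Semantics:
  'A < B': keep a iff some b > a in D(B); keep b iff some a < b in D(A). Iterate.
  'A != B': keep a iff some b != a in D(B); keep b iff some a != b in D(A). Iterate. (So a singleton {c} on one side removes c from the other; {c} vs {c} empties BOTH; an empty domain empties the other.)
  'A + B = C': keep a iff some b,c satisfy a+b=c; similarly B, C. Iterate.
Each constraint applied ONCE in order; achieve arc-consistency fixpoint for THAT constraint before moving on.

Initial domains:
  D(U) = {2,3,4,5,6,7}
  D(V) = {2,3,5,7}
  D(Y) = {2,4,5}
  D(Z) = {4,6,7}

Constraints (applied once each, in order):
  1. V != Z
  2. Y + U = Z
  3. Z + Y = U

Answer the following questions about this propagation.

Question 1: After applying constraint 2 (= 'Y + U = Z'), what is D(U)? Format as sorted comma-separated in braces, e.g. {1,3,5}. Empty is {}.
Constraint 1 (V != Z) on D(V)={2,3,5,7} D(Z)={4,6,7}: no change
Constraint 2 (Y + U = Z) on D(Y)={2,4,5} D(U)={2,3,4,5,6,7} D(Z)={4,6,7}: U {2,3,4,5,6,7}->{2,3,4,5}
So after constraint 2: D(U) = {2,3,4,5}

Answer: {2,3,4,5}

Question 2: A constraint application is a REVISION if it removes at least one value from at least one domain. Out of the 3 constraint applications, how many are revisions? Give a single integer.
Constraint 1 (V != Z) on D(V)={2,3,5,7} D(Z)={4,6,7}: no change => not a revision
Constraint 2 (Y + U = Z) on D(Y)={2,4,5} D(U)={2,3,4,5,6,7} D(Z)={4,6,7}: U {2,3,4,5,6,7}->{2,3,4,5} => REVISION
Constraint 3 (Z + Y = U) on D(Z)={4,6,7} D(Y)={2,4,5} D(U)={2,3,4,5}: Z {4,6,7}->{}; Y {2,4,5}->{}; U {2,3,4,5}->{} => REVISION
Total revisions = 2

Answer: 2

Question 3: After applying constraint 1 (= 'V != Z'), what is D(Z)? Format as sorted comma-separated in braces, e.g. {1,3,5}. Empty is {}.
Constraint 1 (V != Z) on D(V)={2,3,5,7} D(Z)={4,6,7}: no change
So after constraint 1: D(Z) = {4,6,7}

Answer: {4,6,7}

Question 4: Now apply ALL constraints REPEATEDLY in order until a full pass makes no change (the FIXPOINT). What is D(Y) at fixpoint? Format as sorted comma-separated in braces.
Answer: {}

Derivation:
pass 0 (initial): D(Y)={2,4,5}
pass 1: U {2,3,4,5,6,7}->{}; Y {2,4,5}->{}; Z {4,6,7}->{}
pass 2: V {2,3,5,7}->{}
pass 3: no change
Fixpoint after 3 passes: D(Y) = {}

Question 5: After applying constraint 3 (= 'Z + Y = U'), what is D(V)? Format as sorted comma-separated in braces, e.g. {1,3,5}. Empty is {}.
Answer: {2,3,5,7}

Derivation:
Constraint 1 (V != Z) on D(V)={2,3,5,7} D(Z)={4,6,7}: no change
Constraint 2 (Y + U = Z) on D(Y)={2,4,5} D(U)={2,3,4,5,6,7} D(Z)={4,6,7}: U {2,3,4,5,6,7}->{2,3,4,5}
Constraint 3 (Z + Y = U) on D(Z)={4,6,7} D(Y)={2,4,5} D(U)={2,3,4,5}: Z {4,6,7}->{}; Y {2,4,5}->{}; U {2,3,4,5}->{}
So after constraint 3: D(V) = {2,3,5,7}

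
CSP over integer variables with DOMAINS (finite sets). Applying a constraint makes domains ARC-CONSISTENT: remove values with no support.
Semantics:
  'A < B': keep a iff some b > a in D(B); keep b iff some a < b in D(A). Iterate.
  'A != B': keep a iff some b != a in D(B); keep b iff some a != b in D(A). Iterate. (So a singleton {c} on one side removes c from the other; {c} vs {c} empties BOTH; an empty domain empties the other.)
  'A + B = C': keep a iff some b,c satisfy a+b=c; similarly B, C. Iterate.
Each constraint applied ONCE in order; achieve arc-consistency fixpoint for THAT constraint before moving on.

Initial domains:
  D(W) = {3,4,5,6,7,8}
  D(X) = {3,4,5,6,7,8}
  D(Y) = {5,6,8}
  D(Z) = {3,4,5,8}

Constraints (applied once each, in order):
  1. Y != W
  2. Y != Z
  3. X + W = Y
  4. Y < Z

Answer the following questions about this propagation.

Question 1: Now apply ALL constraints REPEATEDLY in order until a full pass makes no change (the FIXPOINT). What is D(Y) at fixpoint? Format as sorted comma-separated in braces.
pass 0 (initial): D(Y)={5,6,8}
pass 1: W {3,4,5,6,7,8}->{3,4,5}; X {3,4,5,6,7,8}->{3,4,5}; Y {5,6,8}->{6}; Z {3,4,5,8}->{8}
pass 2: W {3,4,5}->{3}; X {3,4,5}->{3}
pass 3: no change
Fixpoint after 3 passes: D(Y) = {6}

Answer: {6}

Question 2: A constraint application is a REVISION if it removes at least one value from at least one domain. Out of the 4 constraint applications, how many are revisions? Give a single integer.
Constraint 1 (Y != W) on D(Y)={5,6,8} D(W)={3,4,5,6,7,8}: no change => not a revision
Constraint 2 (Y != Z) on D(Y)={5,6,8} D(Z)={3,4,5,8}: no change => not a revision
Constraint 3 (X + W = Y) on D(X)={3,4,5,6,7,8} D(W)={3,4,5,6,7,8} D(Y)={5,6,8}: X {3,4,5,6,7,8}->{3,4,5}; W {3,4,5,6,7,8}->{3,4,5}; Y {5,6,8}->{6,8} => REVISION
Constraint 4 (Y < Z) on D(Y)={6,8} D(Z)={3,4,5,8}: Y {6,8}->{6}; Z {3,4,5,8}->{8} => REVISION
Total revisions = 2

Answer: 2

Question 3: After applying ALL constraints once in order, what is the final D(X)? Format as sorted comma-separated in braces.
Answer: {3,4,5}

Derivation:
Constraint 1 (Y != W) on D(Y)={5,6,8} D(W)={3,4,5,6,7,8}: no change
Constraint 2 (Y != Z) on D(Y)={5,6,8} D(Z)={3,4,5,8}: no change
Constraint 3 (X + W = Y) on D(X)={3,4,5,6,7,8} D(W)={3,4,5,6,7,8} D(Y)={5,6,8}: X {3,4,5,6,7,8}->{3,4,5}; W {3,4,5,6,7,8}->{3,4,5}; Y {5,6,8}->{6,8}
Constraint 4 (Y < Z) on D(Y)={6,8} D(Z)={3,4,5,8}: Y {6,8}->{6}; Z {3,4,5,8}->{8}
So after all 4 constraints: D(X) = {3,4,5}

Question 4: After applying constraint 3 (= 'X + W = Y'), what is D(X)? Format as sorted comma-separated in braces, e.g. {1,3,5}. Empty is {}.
Constraint 1 (Y != W) on D(Y)={5,6,8} D(W)={3,4,5,6,7,8}: no change
Constraint 2 (Y != Z) on D(Y)={5,6,8} D(Z)={3,4,5,8}: no change
Constraint 3 (X + W = Y) on D(X)={3,4,5,6,7,8} D(W)={3,4,5,6,7,8} D(Y)={5,6,8}: X {3,4,5,6,7,8}->{3,4,5}; W {3,4,5,6,7,8}->{3,4,5}; Y {5,6,8}->{6,8}
So after constraint 3: D(X) = {3,4,5}

Answer: {3,4,5}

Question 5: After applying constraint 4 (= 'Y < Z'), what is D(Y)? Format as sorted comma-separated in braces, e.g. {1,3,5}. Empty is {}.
Answer: {6}

Derivation:
Constraint 1 (Y != W) on D(Y)={5,6,8} D(W)={3,4,5,6,7,8}: no change
Constraint 2 (Y != Z) on D(Y)={5,6,8} D(Z)={3,4,5,8}: no change
Constraint 3 (X + W = Y) on D(X)={3,4,5,6,7,8} D(W)={3,4,5,6,7,8} D(Y)={5,6,8}: X {3,4,5,6,7,8}->{3,4,5}; W {3,4,5,6,7,8}->{3,4,5}; Y {5,6,8}->{6,8}
Constraint 4 (Y < Z) on D(Y)={6,8} D(Z)={3,4,5,8}: Y {6,8}->{6}; Z {3,4,5,8}->{8}
So after constraint 4: D(Y) = {6}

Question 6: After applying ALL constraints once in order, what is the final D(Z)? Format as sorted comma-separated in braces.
Constraint 1 (Y != W) on D(Y)={5,6,8} D(W)={3,4,5,6,7,8}: no change
Constraint 2 (Y != Z) on D(Y)={5,6,8} D(Z)={3,4,5,8}: no change
Constraint 3 (X + W = Y) on D(X)={3,4,5,6,7,8} D(W)={3,4,5,6,7,8} D(Y)={5,6,8}: X {3,4,5,6,7,8}->{3,4,5}; W {3,4,5,6,7,8}->{3,4,5}; Y {5,6,8}->{6,8}
Constraint 4 (Y < Z) on D(Y)={6,8} D(Z)={3,4,5,8}: Y {6,8}->{6}; Z {3,4,5,8}->{8}
So after all 4 constraints: D(Z) = {8}

Answer: {8}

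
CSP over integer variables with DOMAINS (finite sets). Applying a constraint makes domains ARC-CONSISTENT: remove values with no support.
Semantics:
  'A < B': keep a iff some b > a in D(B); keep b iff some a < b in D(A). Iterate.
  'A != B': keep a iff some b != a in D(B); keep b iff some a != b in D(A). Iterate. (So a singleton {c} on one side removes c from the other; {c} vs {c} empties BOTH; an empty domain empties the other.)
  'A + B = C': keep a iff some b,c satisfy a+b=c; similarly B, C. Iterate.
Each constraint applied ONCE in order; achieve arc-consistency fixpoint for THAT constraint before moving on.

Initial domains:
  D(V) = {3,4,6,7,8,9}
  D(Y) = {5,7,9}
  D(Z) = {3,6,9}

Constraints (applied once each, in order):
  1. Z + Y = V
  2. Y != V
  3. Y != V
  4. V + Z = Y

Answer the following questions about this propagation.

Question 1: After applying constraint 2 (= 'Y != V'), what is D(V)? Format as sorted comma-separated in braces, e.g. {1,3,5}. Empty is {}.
Answer: {8}

Derivation:
Constraint 1 (Z + Y = V) on D(Z)={3,6,9} D(Y)={5,7,9} D(V)={3,4,6,7,8,9}: Z {3,6,9}->{3}; Y {5,7,9}->{5}; V {3,4,6,7,8,9}->{8}
Constraint 2 (Y != V) on D(Y)={5} D(V)={8}: no change
So after constraint 2: D(V) = {8}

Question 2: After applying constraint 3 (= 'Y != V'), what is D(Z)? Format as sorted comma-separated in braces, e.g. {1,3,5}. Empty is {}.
Constraint 1 (Z + Y = V) on D(Z)={3,6,9} D(Y)={5,7,9} D(V)={3,4,6,7,8,9}: Z {3,6,9}->{3}; Y {5,7,9}->{5}; V {3,4,6,7,8,9}->{8}
Constraint 2 (Y != V) on D(Y)={5} D(V)={8}: no change
Constraint 3 (Y != V) on D(Y)={5} D(V)={8}: no change
So after constraint 3: D(Z) = {3}

Answer: {3}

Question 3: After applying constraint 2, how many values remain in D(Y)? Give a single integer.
Answer: 1

Derivation:
Constraint 1 (Z + Y = V) on D(Z)={3,6,9} D(Y)={5,7,9} D(V)={3,4,6,7,8,9}: Z {3,6,9}->{3}; Y {5,7,9}->{5}; V {3,4,6,7,8,9}->{8}
Constraint 2 (Y != V) on D(Y)={5} D(V)={8}: no change
So after constraint 2: D(Y)={5}, size = 1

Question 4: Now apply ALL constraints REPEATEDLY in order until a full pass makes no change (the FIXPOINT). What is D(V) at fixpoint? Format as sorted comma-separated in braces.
Answer: {}

Derivation:
pass 0 (initial): D(V)={3,4,6,7,8,9}
pass 1: V {3,4,6,7,8,9}->{}; Y {5,7,9}->{}; Z {3,6,9}->{}
pass 2: no change
Fixpoint after 2 passes: D(V) = {}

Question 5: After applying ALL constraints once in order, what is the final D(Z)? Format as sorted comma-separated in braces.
Answer: {}

Derivation:
Constraint 1 (Z + Y = V) on D(Z)={3,6,9} D(Y)={5,7,9} D(V)={3,4,6,7,8,9}: Z {3,6,9}->{3}; Y {5,7,9}->{5}; V {3,4,6,7,8,9}->{8}
Constraint 2 (Y != V) on D(Y)={5} D(V)={8}: no change
Constraint 3 (Y != V) on D(Y)={5} D(V)={8}: no change
Constraint 4 (V + Z = Y) on D(V)={8} D(Z)={3} D(Y)={5}: V {8}->{}; Z {3}->{}; Y {5}->{}
So after all 4 constraints: D(Z) = {}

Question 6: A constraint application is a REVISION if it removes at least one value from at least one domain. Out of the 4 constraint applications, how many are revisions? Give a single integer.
Constraint 1 (Z + Y = V) on D(Z)={3,6,9} D(Y)={5,7,9} D(V)={3,4,6,7,8,9}: Z {3,6,9}->{3}; Y {5,7,9}->{5}; V {3,4,6,7,8,9}->{8} => REVISION
Constraint 2 (Y != V) on D(Y)={5} D(V)={8}: no change => not a revision
Constraint 3 (Y != V) on D(Y)={5} D(V)={8}: no change => not a revision
Constraint 4 (V + Z = Y) on D(V)={8} D(Z)={3} D(Y)={5}: V {8}->{}; Z {3}->{}; Y {5}->{} => REVISION
Total revisions = 2

Answer: 2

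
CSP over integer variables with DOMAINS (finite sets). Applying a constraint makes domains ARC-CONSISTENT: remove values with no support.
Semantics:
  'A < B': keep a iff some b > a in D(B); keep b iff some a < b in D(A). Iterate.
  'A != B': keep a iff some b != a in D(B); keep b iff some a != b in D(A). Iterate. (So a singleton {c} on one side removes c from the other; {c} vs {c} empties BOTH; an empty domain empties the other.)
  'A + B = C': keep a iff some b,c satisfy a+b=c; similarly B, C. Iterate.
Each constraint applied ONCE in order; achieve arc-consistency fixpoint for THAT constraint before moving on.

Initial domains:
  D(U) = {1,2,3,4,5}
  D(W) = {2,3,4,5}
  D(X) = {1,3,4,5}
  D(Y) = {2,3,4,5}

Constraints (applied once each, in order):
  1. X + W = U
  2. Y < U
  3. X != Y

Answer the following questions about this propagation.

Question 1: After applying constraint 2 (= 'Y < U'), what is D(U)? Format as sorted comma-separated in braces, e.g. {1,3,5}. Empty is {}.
Answer: {3,4,5}

Derivation:
Constraint 1 (X + W = U) on D(X)={1,3,4,5} D(W)={2,3,4,5} D(U)={1,2,3,4,5}: X {1,3,4,5}->{1,3}; W {2,3,4,5}->{2,3,4}; U {1,2,3,4,5}->{3,4,5}
Constraint 2 (Y < U) on D(Y)={2,3,4,5} D(U)={3,4,5}: Y {2,3,4,5}->{2,3,4}
So after constraint 2: D(U) = {3,4,5}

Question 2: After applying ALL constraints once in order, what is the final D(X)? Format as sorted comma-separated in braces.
Answer: {1,3}

Derivation:
Constraint 1 (X + W = U) on D(X)={1,3,4,5} D(W)={2,3,4,5} D(U)={1,2,3,4,5}: X {1,3,4,5}->{1,3}; W {2,3,4,5}->{2,3,4}; U {1,2,3,4,5}->{3,4,5}
Constraint 2 (Y < U) on D(Y)={2,3,4,5} D(U)={3,4,5}: Y {2,3,4,5}->{2,3,4}
Constraint 3 (X != Y) on D(X)={1,3} D(Y)={2,3,4}: no change
So after all 3 constraints: D(X) = {1,3}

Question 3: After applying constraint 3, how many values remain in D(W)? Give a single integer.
Answer: 3

Derivation:
Constraint 1 (X + W = U) on D(X)={1,3,4,5} D(W)={2,3,4,5} D(U)={1,2,3,4,5}: X {1,3,4,5}->{1,3}; W {2,3,4,5}->{2,3,4}; U {1,2,3,4,5}->{3,4,5}
Constraint 2 (Y < U) on D(Y)={2,3,4,5} D(U)={3,4,5}: Y {2,3,4,5}->{2,3,4}
Constraint 3 (X != Y) on D(X)={1,3} D(Y)={2,3,4}: no change
So after constraint 3: D(W)={2,3,4}, size = 3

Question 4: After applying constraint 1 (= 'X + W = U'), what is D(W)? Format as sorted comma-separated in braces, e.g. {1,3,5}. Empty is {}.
Answer: {2,3,4}

Derivation:
Constraint 1 (X + W = U) on D(X)={1,3,4,5} D(W)={2,3,4,5} D(U)={1,2,3,4,5}: X {1,3,4,5}->{1,3}; W {2,3,4,5}->{2,3,4}; U {1,2,3,4,5}->{3,4,5}
So after constraint 1: D(W) = {2,3,4}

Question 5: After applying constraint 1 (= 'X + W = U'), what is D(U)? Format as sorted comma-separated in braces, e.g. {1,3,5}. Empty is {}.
Constraint 1 (X + W = U) on D(X)={1,3,4,5} D(W)={2,3,4,5} D(U)={1,2,3,4,5}: X {1,3,4,5}->{1,3}; W {2,3,4,5}->{2,3,4}; U {1,2,3,4,5}->{3,4,5}
So after constraint 1: D(U) = {3,4,5}

Answer: {3,4,5}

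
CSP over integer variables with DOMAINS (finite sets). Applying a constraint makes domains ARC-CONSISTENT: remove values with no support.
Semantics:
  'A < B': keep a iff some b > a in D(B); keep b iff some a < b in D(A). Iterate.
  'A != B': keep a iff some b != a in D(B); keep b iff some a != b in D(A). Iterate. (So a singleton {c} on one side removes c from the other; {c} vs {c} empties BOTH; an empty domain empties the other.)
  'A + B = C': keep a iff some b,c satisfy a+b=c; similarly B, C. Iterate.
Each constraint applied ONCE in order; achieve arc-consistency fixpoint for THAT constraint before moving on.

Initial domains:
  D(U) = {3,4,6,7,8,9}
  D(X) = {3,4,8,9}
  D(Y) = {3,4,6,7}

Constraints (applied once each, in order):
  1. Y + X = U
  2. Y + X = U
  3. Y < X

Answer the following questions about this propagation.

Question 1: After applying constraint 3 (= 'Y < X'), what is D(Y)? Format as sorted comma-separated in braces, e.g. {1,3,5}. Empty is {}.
Constraint 1 (Y + X = U) on D(Y)={3,4,6,7} D(X)={3,4,8,9} D(U)={3,4,6,7,8,9}: Y {3,4,6,7}->{3,4,6}; X {3,4,8,9}->{3,4}; U {3,4,6,7,8,9}->{6,7,8,9}
Constraint 2 (Y + X = U) on D(Y)={3,4,6} D(X)={3,4} D(U)={6,7,8,9}: no change
Constraint 3 (Y < X) on D(Y)={3,4,6} D(X)={3,4}: Y {3,4,6}->{3}; X {3,4}->{4}
So after constraint 3: D(Y) = {3}

Answer: {3}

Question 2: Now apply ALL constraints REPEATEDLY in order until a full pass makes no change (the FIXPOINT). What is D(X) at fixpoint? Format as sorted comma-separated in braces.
pass 0 (initial): D(X)={3,4,8,9}
pass 1: U {3,4,6,7,8,9}->{6,7,8,9}; X {3,4,8,9}->{4}; Y {3,4,6,7}->{3}
pass 2: U {6,7,8,9}->{7}
pass 3: no change
Fixpoint after 3 passes: D(X) = {4}

Answer: {4}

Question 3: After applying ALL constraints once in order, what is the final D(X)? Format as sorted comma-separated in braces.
Answer: {4}

Derivation:
Constraint 1 (Y + X = U) on D(Y)={3,4,6,7} D(X)={3,4,8,9} D(U)={3,4,6,7,8,9}: Y {3,4,6,7}->{3,4,6}; X {3,4,8,9}->{3,4}; U {3,4,6,7,8,9}->{6,7,8,9}
Constraint 2 (Y + X = U) on D(Y)={3,4,6} D(X)={3,4} D(U)={6,7,8,9}: no change
Constraint 3 (Y < X) on D(Y)={3,4,6} D(X)={3,4}: Y {3,4,6}->{3}; X {3,4}->{4}
So after all 3 constraints: D(X) = {4}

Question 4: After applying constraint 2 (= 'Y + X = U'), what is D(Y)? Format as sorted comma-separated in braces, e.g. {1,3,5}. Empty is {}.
Constraint 1 (Y + X = U) on D(Y)={3,4,6,7} D(X)={3,4,8,9} D(U)={3,4,6,7,8,9}: Y {3,4,6,7}->{3,4,6}; X {3,4,8,9}->{3,4}; U {3,4,6,7,8,9}->{6,7,8,9}
Constraint 2 (Y + X = U) on D(Y)={3,4,6} D(X)={3,4} D(U)={6,7,8,9}: no change
So after constraint 2: D(Y) = {3,4,6}

Answer: {3,4,6}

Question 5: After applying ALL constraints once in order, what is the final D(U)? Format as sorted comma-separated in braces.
Answer: {6,7,8,9}

Derivation:
Constraint 1 (Y + X = U) on D(Y)={3,4,6,7} D(X)={3,4,8,9} D(U)={3,4,6,7,8,9}: Y {3,4,6,7}->{3,4,6}; X {3,4,8,9}->{3,4}; U {3,4,6,7,8,9}->{6,7,8,9}
Constraint 2 (Y + X = U) on D(Y)={3,4,6} D(X)={3,4} D(U)={6,7,8,9}: no change
Constraint 3 (Y < X) on D(Y)={3,4,6} D(X)={3,4}: Y {3,4,6}->{3}; X {3,4}->{4}
So after all 3 constraints: D(U) = {6,7,8,9}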